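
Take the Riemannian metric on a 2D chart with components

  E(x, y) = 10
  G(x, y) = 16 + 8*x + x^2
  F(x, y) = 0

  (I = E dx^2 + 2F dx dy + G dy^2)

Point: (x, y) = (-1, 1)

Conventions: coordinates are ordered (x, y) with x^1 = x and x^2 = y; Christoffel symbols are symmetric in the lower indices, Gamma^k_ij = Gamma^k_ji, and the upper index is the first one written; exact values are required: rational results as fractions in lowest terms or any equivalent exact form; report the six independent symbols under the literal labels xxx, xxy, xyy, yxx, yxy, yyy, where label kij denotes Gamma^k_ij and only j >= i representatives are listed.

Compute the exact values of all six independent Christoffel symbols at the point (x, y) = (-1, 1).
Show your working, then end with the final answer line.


E = 10, F = 0, G = 9 at the point
E_x = 0, E_y = 0, F_x = 0, F_y = 0, G_x = 6, G_y = 0
EG - F^2 = 90;  g^inv = (1/90) * [[9, 0], [0, 10]]
first-kind symbols [ij,l] = (1/2)(d_i g_jl + d_j g_il - d_l g_ij): [xx,x] = E_x/2 = 0, [xx,y] = F_x - E_y/2 = 0, [xy,x] = E_y/2 = 0, [xy,y] = G_x/2 = 3, [yy,x] = F_y - G_x/2 = -3, [yy,y] = G_y/2 = 0
Gamma^x_ij = (G*[ij,x] - F*[ij,y])/(EG - F^2), Gamma^y_ij = (E*[ij,y] - F*[ij,x])/(EG - F^2)

Answer: Gamma_xxx = 0, Gamma_xxy = 0, Gamma_xyy = -3/10, Gamma_yxx = 0, Gamma_yxy = 1/3, Gamma_yyy = 0


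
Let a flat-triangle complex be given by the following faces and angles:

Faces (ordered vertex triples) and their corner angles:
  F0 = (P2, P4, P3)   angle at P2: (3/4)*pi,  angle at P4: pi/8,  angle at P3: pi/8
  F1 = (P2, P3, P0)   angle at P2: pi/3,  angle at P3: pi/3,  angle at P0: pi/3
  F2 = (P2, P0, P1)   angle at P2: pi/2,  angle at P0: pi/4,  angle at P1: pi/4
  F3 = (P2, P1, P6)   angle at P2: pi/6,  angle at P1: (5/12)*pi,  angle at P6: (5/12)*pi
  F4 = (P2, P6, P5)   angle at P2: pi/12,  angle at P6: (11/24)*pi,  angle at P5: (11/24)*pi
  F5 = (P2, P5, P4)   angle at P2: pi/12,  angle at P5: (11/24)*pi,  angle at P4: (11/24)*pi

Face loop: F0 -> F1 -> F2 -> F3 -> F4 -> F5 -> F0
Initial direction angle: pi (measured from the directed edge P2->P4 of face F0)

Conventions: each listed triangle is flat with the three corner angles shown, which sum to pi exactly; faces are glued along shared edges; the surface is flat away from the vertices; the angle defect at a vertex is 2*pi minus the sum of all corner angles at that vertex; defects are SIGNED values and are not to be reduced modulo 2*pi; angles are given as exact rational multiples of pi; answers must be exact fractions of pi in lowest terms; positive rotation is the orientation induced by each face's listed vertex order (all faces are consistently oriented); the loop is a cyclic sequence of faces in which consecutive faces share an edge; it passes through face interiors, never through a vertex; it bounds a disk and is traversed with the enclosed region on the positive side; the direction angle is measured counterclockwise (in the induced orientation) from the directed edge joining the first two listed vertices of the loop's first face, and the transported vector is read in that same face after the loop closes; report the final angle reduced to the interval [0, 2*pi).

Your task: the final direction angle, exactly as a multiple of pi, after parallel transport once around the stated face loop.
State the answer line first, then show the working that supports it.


Answer: final direction angle = (13/12)*pi

enclosed vertex P2: corner angles sum to (23/12)*pi, defect = 2*pi - (23/12)*pi = pi/12
holonomy = initial angle + sum of enclosed defects (mod 2*pi), positive in the induced orientation
final angle = pi + pi/12 = (13/12)*pi (mod 2*pi)


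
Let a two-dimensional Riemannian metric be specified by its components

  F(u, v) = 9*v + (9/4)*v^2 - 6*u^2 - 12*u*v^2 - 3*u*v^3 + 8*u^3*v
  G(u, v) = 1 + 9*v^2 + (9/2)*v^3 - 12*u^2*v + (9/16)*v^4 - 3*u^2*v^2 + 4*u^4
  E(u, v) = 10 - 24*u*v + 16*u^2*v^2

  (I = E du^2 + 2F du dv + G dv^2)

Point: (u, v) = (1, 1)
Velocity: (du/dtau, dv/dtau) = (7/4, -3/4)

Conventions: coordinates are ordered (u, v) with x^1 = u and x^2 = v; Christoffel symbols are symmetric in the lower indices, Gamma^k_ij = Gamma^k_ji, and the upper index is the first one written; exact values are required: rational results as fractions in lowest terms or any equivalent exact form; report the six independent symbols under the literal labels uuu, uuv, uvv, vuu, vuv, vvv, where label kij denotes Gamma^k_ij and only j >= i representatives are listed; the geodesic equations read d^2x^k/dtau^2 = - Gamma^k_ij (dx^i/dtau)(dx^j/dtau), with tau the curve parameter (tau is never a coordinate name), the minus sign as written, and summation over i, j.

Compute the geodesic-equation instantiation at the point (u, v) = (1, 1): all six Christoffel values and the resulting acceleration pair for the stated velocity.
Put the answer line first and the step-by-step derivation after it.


Answer: Gamma_uuu = 64/81, Gamma_uuv = 64/81, Gamma_uvv = -8/9, Gamma_vuu = -112/81, Gamma_vuv = -112/81, Gamma_vvv = 14/9; accelerations (d^2u/dtau^2, d^2v/dtau^2) = (25/162, -175/648)

E = 2, F = -7/4, G = 65/16 at the point
E_u = 8, E_v = 8, F_u = -3, F_v = -23/2, G_u = -14, G_v = 63/4
EG - F^2 = 81/16;  g^inv = (16/81) * [[65/16, 7/4], [7/4, 2]]
first-kind symbols [ij,l] = (1/2)(d_i g_jl + d_j g_il - d_l g_ij): [uu,u] = E_u/2 = 4, [uu,v] = F_u - E_v/2 = -7, [uv,u] = E_v/2 = 4, [uv,v] = G_u/2 = -7, [vv,u] = F_v - G_u/2 = -9/2, [vv,v] = G_v/2 = 63/8
Gamma^u_ij = (G*[ij,u] - F*[ij,v])/(EG - F^2), Gamma^v_ij = (E*[ij,v] - F*[ij,u])/(EG - F^2)
Gamma_uuu = 64/81, Gamma_uuv = 64/81, Gamma_uvv = -8/9, Gamma_vuu = -112/81, Gamma_vuv = -112/81, Gamma_vvv = 14/9
d^2u/dtau^2 = -(Gamma_uuu*(7/4)^2 + 2*Gamma_uuv*(7/4)*(-3/4) + Gamma_uvv*(-3/4)^2) = 25/162
d^2v/dtau^2 = -(Gamma_vuu*(7/4)^2 + 2*Gamma_vuv*(7/4)*(-3/4) + Gamma_vvv*(-3/4)^2) = -175/648


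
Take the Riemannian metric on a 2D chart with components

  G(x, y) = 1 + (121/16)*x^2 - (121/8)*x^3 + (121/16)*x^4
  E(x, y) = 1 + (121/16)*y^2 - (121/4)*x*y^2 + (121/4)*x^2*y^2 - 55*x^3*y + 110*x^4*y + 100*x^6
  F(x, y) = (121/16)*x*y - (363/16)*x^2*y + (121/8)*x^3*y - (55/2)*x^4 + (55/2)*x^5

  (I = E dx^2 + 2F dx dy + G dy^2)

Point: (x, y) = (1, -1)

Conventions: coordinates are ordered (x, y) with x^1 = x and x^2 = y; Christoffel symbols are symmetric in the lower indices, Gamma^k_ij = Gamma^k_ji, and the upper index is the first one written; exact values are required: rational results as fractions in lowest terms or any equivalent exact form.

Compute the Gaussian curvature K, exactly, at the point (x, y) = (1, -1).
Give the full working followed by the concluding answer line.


E = 857/16, F = 0, G = 1, EG - F^2 = 857/16 at the point
E_x = 1421/4, E_y = 319/8, F_x = 319/16, F_y = 0, G_x = 0, G_y = 0
E_yy = 121/8, F_xy = 121/16, G_xx = 121/8
Brioschi: K = (det M1 - det M2) / (EG - F^2)^2 with the standard first/second-derivative matrices M1, M2.
M1 = [[-E_yy/2 + F_xy - G_xx/2, E_x/2, F_x - E_y/2], [F_y - G_x/2, E, F], [G_y/2, F, G]] = [[-121/16, 1421/8, 0], [0, 857/16, 0], [0, 0, 1]]; det M1 = -103697/256
M2 = [[0, E_y/2, G_x/2], [E_y/2, E, F], [G_x/2, F, G]] = [[0, 319/16, 0], [319/16, 857/16, 0], [0, 0, 1]]; det M2 = -101761/256
det M1 - det M2 = -121/16; K = -121/16 / (857/16)^2 = -1936/734449

Answer: K = -1936/734449


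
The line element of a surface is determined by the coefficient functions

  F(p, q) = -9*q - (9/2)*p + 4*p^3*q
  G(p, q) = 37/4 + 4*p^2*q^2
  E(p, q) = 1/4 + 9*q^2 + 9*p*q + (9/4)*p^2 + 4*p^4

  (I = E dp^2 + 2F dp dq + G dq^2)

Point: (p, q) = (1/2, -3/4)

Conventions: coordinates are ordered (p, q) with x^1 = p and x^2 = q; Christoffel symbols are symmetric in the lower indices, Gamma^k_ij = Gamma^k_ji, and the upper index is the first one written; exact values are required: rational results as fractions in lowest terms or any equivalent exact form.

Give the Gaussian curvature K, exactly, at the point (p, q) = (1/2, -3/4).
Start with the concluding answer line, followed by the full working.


Answer: K = 135382/101761

E = 11/4, F = 33/8, G = 157/16, EG - F^2 = 319/32 at the point
E_p = -5/2, E_q = -9, F_p = -27/4, F_q = -17/2, G_p = 9/4, G_q = -3/2
E_qq = 18, F_pq = 3, G_pp = 9/2
Using the Brioschi determinant formula for K from the metric derivatives:
M1 = [[-E_qq/2 + F_pq - G_pp/2, E_p/2, F_p - E_q/2], [F_q - G_p/2, E, F], [G_q/2, F, G]] = [[-33/4, -5/4, -9/4], [-77/8, 11/4, 33/8], [-3/4, 33/8, 157/16]]; det M1 = -57211/512
M2 = [[0, E_q/2, G_p/2], [E_q/2, E, F], [G_p/2, F, G]] = [[0, -9/2, 9/8], [-9/2, 11/4, 33/8], [9/8, 33/8, 157/16]]; det M2 = -62451/256
det M1 - det M2 = 67691/512; K = 67691/512 / (319/32)^2 = 135382/101761


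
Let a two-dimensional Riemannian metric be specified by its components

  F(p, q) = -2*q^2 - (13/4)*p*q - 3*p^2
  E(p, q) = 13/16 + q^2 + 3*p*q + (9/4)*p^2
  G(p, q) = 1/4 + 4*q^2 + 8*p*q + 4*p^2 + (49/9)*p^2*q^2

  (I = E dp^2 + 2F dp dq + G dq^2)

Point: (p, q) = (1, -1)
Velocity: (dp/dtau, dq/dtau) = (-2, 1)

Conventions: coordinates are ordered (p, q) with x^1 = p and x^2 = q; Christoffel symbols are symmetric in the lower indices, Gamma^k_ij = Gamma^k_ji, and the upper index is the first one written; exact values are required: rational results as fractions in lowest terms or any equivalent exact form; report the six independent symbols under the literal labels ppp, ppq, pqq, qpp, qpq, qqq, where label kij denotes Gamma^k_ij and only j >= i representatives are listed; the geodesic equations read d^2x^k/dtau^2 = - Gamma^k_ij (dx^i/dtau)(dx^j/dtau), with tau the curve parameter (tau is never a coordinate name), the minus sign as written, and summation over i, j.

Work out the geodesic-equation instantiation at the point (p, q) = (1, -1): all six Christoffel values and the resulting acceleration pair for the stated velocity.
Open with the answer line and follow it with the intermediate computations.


Answer: Gamma_ppp = -816/1721, Gamma_ppq = 7128/1721, Gamma_pqq = -187972/15489, Gamma_qpp = -1233/1721, Gamma_qpq = 3836/1721, Gamma_qqq = -8064/1721; accelerations (d^2p/dtau^2, d^2q/dtau^2) = (473956/15489, 28340/1721)

E = 17/16, F = -7/4, G = 205/36 at the point
E_p = 3/2, E_q = 1, F_p = -11/4, F_q = 3/4, G_p = 98/9, G_q = -98/9
EG - F^2 = 1721/576;  g^inv = (576/1721) * [[205/36, 7/4], [7/4, 17/16]]
first-kind symbols [ij,l] = (1/2)(d_i g_jl + d_j g_il - d_l g_ij): [pp,p] = E_p/2 = 3/4, [pp,q] = F_p - E_q/2 = -13/4, [pq,p] = E_q/2 = 1/2, [pq,q] = G_p/2 = 49/9, [qq,p] = F_q - G_p/2 = -169/36, [qq,q] = G_q/2 = -49/9
Gamma^p_ij = (G*[ij,p] - F*[ij,q])/(EG - F^2), Gamma^q_ij = (E*[ij,q] - F*[ij,p])/(EG - F^2)
Gamma_ppp = -816/1721, Gamma_ppq = 7128/1721, Gamma_pqq = -187972/15489, Gamma_qpp = -1233/1721, Gamma_qpq = 3836/1721, Gamma_qqq = -8064/1721
d^2p/dtau^2 = -(Gamma_ppp*(-2)^2 + 2*Gamma_ppq*(-2)*(1) + Gamma_pqq*(1)^2) = 473956/15489
d^2q/dtau^2 = -(Gamma_qpp*(-2)^2 + 2*Gamma_qpq*(-2)*(1) + Gamma_qqq*(1)^2) = 28340/1721


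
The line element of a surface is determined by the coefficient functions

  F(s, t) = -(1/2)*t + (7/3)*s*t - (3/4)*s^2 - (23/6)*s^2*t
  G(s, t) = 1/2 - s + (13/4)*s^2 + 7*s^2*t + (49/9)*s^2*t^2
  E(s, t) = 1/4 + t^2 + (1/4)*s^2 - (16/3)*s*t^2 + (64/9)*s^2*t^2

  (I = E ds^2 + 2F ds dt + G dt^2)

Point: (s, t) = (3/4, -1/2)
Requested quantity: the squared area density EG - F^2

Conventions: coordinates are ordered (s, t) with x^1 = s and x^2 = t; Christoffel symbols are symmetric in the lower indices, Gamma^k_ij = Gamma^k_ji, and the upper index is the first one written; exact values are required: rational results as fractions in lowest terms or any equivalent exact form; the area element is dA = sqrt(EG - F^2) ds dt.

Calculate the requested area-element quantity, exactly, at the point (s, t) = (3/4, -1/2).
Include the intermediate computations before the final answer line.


E = 41/64, F = 1/32, G = 3/8; EG - F^2 = 245/1024

Answer: EG - F^2 = 245/1024


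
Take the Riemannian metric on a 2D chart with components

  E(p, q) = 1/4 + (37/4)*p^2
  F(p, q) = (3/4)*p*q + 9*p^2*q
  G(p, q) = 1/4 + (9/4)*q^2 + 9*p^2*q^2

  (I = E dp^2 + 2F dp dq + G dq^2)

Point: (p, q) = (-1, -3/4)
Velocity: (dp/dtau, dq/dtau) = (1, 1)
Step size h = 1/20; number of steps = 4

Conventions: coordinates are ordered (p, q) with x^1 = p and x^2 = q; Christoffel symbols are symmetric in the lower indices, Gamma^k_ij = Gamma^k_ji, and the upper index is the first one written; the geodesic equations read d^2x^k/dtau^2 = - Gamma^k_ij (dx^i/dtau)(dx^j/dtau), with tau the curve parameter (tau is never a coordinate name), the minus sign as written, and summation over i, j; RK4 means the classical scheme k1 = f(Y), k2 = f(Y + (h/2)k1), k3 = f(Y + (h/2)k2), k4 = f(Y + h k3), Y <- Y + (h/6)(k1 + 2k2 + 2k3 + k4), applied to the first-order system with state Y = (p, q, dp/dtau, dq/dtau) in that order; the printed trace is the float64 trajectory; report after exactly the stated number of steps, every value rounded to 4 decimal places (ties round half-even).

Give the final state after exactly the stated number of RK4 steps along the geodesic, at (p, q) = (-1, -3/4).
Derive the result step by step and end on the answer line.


f(Y) = (dp/dtau, dq/dtau, -Gamma^p_ij Y'^i Y'^j, -Gamma^q_ij Y'^i Y'^j) with the Gammas evaluated at the stage position; h = 0.050000; intermediate values shown to 6 dp
step 0: p = -1.0000, q = -0.7500, dp/dtau = 1.0000, dq/dtau = 1.0000
step 1:
  k1: at (p, q) = (-1.000000, -0.750000), (dp/dtau, dq/dtau) = (1.000000, 1.000000); Gamma_ppp = 0.793287, Gamma_ppq = -1.294013, Gamma_pqq = 1.460909, Gamma_qpp = 2.712926, Gamma_qpq = -1.986768, Gamma_qqq = 0.091496; k1 = (1.000000, 1.000000, 0.333831, 1.169114)
  k2: at (p, q) = (-0.975000, -0.725000), (dp/dtau, dq/dtau) = (1.008346, 1.029228); Gamma_ppp = 0.728130, Gamma_ppq = -1.220081, Gamma_pqq = 1.366580, Gamma_qpp = 2.750632, Gamma_qpq = -1.945034, Gamma_qqq = -0.013815; k2 = (1.008346, 1.029228, 0.344478, 1.255079)
  k3: at (p, q) = (-0.974791, -0.724269), (dp/dtau, dq/dtau) = (1.008612, 1.031377); Gamma_ppp = 0.727312, Gamma_ppq = -1.218405, Gamma_pqq = 1.363979, Gamma_qpp = 2.752511, Gamma_qpq = -1.944382, Gamma_qqq = -0.016461; k3 = (1.008612, 1.031377, 0.344103, 1.262708)
  k4: at (p, q) = (-0.949569, -0.698431), (dp/dtau, dq/dtau) = (1.017205, 1.063135); Gamma_ppp = 0.658291, Gamma_ppq = -1.143532, Gamma_pqq = 1.271734, Gamma_qpp = 2.792519, Gamma_qpq = -1.899943, Gamma_qqq = -0.125116; k4 = (1.017205, 1.063135, 0.354768, 1.361275)
  Y <- Y + (h/6)(k1 + 2k2 + 2k3 + k4): p = -0.9496, q = -0.6985, dp/dtau = 1.0172, dq/dtau = 1.0630
step 2:
  k1: at (p, q) = (-0.949574, -0.698464), (dp/dtau, dq/dtau) = (1.017215, 1.063050); Gamma_ppp = 0.658319, Gamma_ppq = -1.143602, Gamma_pqq = 1.271844, Gamma_qpp = 2.792426, Gamma_qpq = -1.899969, Gamma_qqq = -0.125001; k1 = (1.017215, 1.063050, 0.354808, 1.360927)
  k2: at (p, q) = (-0.924144, -0.671888), (dp/dtau, dq/dtau) = (1.026085, 1.097073); Gamma_ppp = 0.585214, Gamma_ppq = -1.068124, Gamma_pqq = 1.182366, Gamma_qpp = 2.834357, Gamma_qpq = -1.852663, Gamma_qqq = -0.236624; k2 = (1.026085, 1.097073, 0.365551, 1.471688)
  k3: at (p, q) = (-0.923922, -0.671037), (dp/dtau, dq/dtau) = (1.026353, 1.099842); Gamma_ppp = 0.584190, Gamma_ppq = -1.066244, Gamma_pqq = 1.179659, Gamma_qpp = 2.836690, Gamma_qpq = -1.851818, Gamma_qqq = -0.239731; k3 = (1.026353, 1.099842, 0.364845, 1.482581)
  k4: at (p, q) = (-0.898256, -0.643472), (dp/dtau, dq/dtau) = (1.035457, 1.137179); Gamma_ppp = 0.506312, Gamma_ppq = -0.989831, Gamma_pqq = 1.092847, Gamma_qpp = 2.881244, Gamma_qpq = -1.801041, Gamma_qqq = -0.355197; k4 = (1.035457, 1.137179, 0.374956, 1.611596)
  Y <- Y + (h/6)(k1 + 2k2 + 2k3 + k4): p = -0.8983, q = -0.6435, dp/dtau = 1.0355, dq/dtau = 1.1371
step 3:
  k1: at (p, q) = (-0.898261, -0.643513), (dp/dtau, dq/dtau) = (1.035469, 1.137059); Gamma_ppp = 0.506351, Gamma_ppq = -0.989917, Gamma_pqq = 1.092971, Gamma_qpp = 2.881116, Gamma_qpq = -1.801078, Gamma_qqq = -0.355049; k1 = (1.035469, 1.137059, 0.375022, 1.611060)
  k2: at (p, q) = (-0.872374, -0.615087), (dp/dtau, dq/dtau) = (1.044845, 1.177335); Gamma_ppp = 0.423392, Gamma_ppq = -0.912994, Gamma_pqq = 1.009664, Gamma_qpp = 2.927656, Gamma_qpq = -1.746585, Gamma_qqq = -0.473806; k2 = (1.044845, 1.177335, 0.384475, 1.757687)
  k3: at (p, q) = (-0.872140, -0.614080), (dp/dtau, dq/dtau) = (1.045081, 1.181001); Gamma_ppp = 0.422072, Gamma_ppq = -0.910864, Gamma_pqq = 1.006875, Gamma_qpp = 2.930595, Gamma_qpq = -1.745450, Gamma_qqq = -0.477515; k3 = (1.045081, 1.181001, 0.383118, 1.773854)
  k4: at (p, q) = (-0.846007, -0.584463), (dp/dtau, dq/dtau) = (1.054625, 1.225751); Gamma_ppp = 0.333048, Gamma_ppq = -0.833039, Gamma_pqq = 0.927086, Gamma_qpp = 2.979890, Gamma_qpq = -1.686320, Gamma_qqq = -0.600606; k4 = (1.054625, 1.225751, 0.390409, 1.947892)
  Y <- Y + (h/6)(k1 + 2k2 + 2k3 + k4): p = -0.8460, q = -0.5845, dp/dtau = 1.0546, dq/dtau = 1.2256
step 4:
  k1: at (p, q) = (-0.846012, -0.584518), (dp/dtau, dq/dtau) = (1.054641, 1.225575); Gamma_ppp = 0.333104, Gamma_ppq = -0.833145, Gamma_pqq = 0.927224, Gamma_qpp = 2.979712, Gamma_qpq = -1.686376, Gamma_qqq = -0.600410; k1 = (1.054641, 1.225575, 0.390526, 1.947024)
  k2: at (p, q) = (-0.819646, -0.553878), (dp/dtau, dq/dtau) = (1.064404, 1.274251); Gamma_ppp = 0.237564, Gamma_ppq = -0.754972, Gamma_pqq = 0.852023, Gamma_qpp = 3.030587, Gamma_qpq = -1.622217, Gamma_qqq = -0.726932; k2 = (1.064404, 1.274251, 0.395372, 2.147294)
  k3: at (p, q) = (-0.819401, -0.552661), (dp/dtau, dq/dtau) = (1.064525, 1.279258); Gamma_ppp = 0.235800, Gamma_ppq = -0.752529, Gamma_pqq = 0.849208, Gamma_qpp = 3.034327, Gamma_qpq = -1.620621, Gamma_qqq = -0.731431; k3 = (1.064525, 1.279258, 0.392652, 2.172378)
  k4: at (p, q) = (-0.792785, -0.520555), (dp/dtau, dq/dtau) = (1.074274, 1.334194); Gamma_ppp = 0.132271, Gamma_ppq = -0.673547, Gamma_pqq = 0.778857, Gamma_qpp = 3.087357, Gamma_qpq = -1.549953, Gamma_qqq = -0.862480; k4 = (1.074274, 1.334194, 0.391704, 2.415334)
  Y <- Y + (h/6)(k1 + 2k2 + 2k3 + k4): p = -0.7928, q = -0.5206, dp/dtau = 1.0743, dq/dtau = 1.3339

Answer: p = -0.7928, q = -0.5206, dp/dtau = 1.0743, dq/dtau = 1.3339


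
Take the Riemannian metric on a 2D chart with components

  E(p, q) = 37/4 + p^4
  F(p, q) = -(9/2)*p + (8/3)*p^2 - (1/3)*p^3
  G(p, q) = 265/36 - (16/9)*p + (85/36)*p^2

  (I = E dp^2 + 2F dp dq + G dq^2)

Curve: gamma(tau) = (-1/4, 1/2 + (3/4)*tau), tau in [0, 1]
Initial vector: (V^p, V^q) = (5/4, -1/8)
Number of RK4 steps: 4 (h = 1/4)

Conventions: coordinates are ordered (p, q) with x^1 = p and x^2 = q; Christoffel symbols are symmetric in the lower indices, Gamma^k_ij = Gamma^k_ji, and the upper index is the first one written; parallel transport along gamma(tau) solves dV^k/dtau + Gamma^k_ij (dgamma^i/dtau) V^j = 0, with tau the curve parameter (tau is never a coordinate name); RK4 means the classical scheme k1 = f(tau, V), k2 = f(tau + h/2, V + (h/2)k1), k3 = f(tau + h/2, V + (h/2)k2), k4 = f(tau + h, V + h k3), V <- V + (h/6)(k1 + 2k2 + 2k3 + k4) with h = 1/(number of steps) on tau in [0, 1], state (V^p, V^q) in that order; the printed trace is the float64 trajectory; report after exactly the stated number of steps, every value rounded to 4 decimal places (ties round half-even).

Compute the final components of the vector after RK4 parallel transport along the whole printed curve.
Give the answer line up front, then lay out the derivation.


Answer: V^p = 1.2297, V^q = 0.0515

gamma'(tau) = (0, 3/4); f(tau, V)^k = -Gamma^k_ij(gamma(tau)) gamma'^i(tau) V^j; h = 1/4; intermediate values shown to 6 dp
curve data and Christoffel symbols at the stage parameters:
  tau = 0.000000: gamma = (-0.250000, 0.500000), gamma' = (0.000000, 0.750000); Gamma_ppp = 0.102865, Gamma_ppq = 0.026674, Gamma_pqq = 0.163581, Gamma_qpp = -0.758097, Gamma_qpq = -0.190335, Gamma_qqq = -0.026674
  tau = 0.125000: gamma = (-0.250000, 0.593750), gamma' = (0.000000, 0.750000); Gamma_ppp = 0.102865, Gamma_ppq = 0.026674, Gamma_pqq = 0.163581, Gamma_qpp = -0.758097, Gamma_qpq = -0.190335, Gamma_qqq = -0.026674
  tau = 0.250000: gamma = (-0.250000, 0.687500), gamma' = (0.000000, 0.750000); Gamma_ppp = 0.102865, Gamma_ppq = 0.026674, Gamma_pqq = 0.163581, Gamma_qpp = -0.758097, Gamma_qpq = -0.190335, Gamma_qqq = -0.026674
  tau = 0.375000: gamma = (-0.250000, 0.781250), gamma' = (0.000000, 0.750000); Gamma_ppp = 0.102865, Gamma_ppq = 0.026674, Gamma_pqq = 0.163581, Gamma_qpp = -0.758097, Gamma_qpq = -0.190335, Gamma_qqq = -0.026674
  tau = 0.500000: gamma = (-0.250000, 0.875000), gamma' = (0.000000, 0.750000); Gamma_ppp = 0.102865, Gamma_ppq = 0.026674, Gamma_pqq = 0.163581, Gamma_qpp = -0.758097, Gamma_qpq = -0.190335, Gamma_qqq = -0.026674
  tau = 0.625000: gamma = (-0.250000, 0.968750), gamma' = (0.000000, 0.750000); Gamma_ppp = 0.102865, Gamma_ppq = 0.026674, Gamma_pqq = 0.163581, Gamma_qpp = -0.758097, Gamma_qpq = -0.190335, Gamma_qqq = -0.026674
  tau = 0.750000: gamma = (-0.250000, 1.062500), gamma' = (0.000000, 0.750000); Gamma_ppp = 0.102865, Gamma_ppq = 0.026674, Gamma_pqq = 0.163581, Gamma_qpp = -0.758097, Gamma_qpq = -0.190335, Gamma_qqq = -0.026674
  tau = 0.875000: gamma = (-0.250000, 1.156250), gamma' = (0.000000, 0.750000); Gamma_ppp = 0.102865, Gamma_ppq = 0.026674, Gamma_pqq = 0.163581, Gamma_qpp = -0.758097, Gamma_qpq = -0.190335, Gamma_qqq = -0.026674
  tau = 1.000000: gamma = (-0.250000, 1.250000), gamma' = (0.000000, 0.750000); Gamma_ppp = 0.102865, Gamma_ppq = 0.026674, Gamma_pqq = 0.163581, Gamma_qpp = -0.758097, Gamma_qpq = -0.190335, Gamma_qqq = -0.026674
step 0: V^p = 1.2500, V^q = -0.1250
step 1: k1 = (-0.009671, 0.175939), k2 = (-0.012345, 0.176206), k3 = (-0.012343, 0.176159), k4 = (-0.015013, 0.176379); V <- V + (h/6)(k1 + 2k2 + 2k3 + k4): V^p = 1.2469, V^q = -0.0810
step 2: k1 = (-0.015013, 0.176379), k2 = (-0.017681, 0.176552), k3 = (-0.017677, 0.176505), k4 = (-0.020338, 0.176631); V <- V + (h/6)(k1 + 2k2 + 2k3 + k4): V^p = 1.2425, V^q = -0.0368
step 3: k1 = (-0.020339, 0.176631), k2 = (-0.022997, 0.176710), k3 = (-0.022991, 0.176663), k4 = (-0.025642, 0.176694); V <- V + (h/6)(k1 + 2k2 + 2k3 + k4): V^p = 1.2367, V^q = 0.0073
step 4: k1 = (-0.025643, 0.176694), k2 = (-0.028289, 0.176679), k3 = (-0.028282, 0.176631), k4 = (-0.030919, 0.176568); V <- V + (h/6)(k1 + 2k2 + 2k3 + k4): V^p = 1.2297, V^q = 0.0515


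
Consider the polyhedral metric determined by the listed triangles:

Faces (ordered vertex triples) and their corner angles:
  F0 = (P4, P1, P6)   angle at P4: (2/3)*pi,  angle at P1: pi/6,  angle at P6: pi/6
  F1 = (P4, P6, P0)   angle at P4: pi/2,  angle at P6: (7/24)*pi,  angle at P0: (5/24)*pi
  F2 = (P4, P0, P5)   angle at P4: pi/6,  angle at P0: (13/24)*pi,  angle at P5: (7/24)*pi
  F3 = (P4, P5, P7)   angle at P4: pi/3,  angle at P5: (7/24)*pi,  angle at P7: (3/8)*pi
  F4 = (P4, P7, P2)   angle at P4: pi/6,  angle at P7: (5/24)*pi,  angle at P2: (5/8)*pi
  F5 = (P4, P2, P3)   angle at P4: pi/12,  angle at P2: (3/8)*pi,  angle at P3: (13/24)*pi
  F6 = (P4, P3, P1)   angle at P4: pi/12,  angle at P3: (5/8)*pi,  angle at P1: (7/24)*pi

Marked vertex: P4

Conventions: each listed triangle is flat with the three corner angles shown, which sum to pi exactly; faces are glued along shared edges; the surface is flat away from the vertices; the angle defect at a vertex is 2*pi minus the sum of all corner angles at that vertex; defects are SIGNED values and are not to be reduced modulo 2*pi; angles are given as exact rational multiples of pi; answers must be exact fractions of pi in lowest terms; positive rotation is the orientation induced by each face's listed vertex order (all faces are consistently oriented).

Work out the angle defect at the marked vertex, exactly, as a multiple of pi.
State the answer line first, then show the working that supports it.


Answer: defect(P4) = 0

Sum of corner angles at P4: 2*pi
defect = 2*pi - 2*pi


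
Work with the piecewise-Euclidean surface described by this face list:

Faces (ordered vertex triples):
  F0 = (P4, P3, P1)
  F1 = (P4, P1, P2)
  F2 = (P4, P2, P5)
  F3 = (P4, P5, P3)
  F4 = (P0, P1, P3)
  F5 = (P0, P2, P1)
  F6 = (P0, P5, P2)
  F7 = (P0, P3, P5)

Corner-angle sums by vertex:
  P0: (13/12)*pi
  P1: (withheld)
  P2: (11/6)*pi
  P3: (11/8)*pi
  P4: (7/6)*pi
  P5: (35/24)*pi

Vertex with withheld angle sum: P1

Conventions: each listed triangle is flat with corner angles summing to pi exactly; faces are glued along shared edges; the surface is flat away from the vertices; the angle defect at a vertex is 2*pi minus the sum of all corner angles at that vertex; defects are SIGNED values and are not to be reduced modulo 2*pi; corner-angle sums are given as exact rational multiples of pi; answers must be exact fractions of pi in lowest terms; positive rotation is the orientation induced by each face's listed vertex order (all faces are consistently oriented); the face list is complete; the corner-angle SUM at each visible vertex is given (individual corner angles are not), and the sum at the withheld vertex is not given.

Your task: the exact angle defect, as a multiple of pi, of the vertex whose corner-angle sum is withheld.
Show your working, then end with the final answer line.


V = 6, E = 12, F = 8; chi = V - E + F = 2
Gauss-Bonnet: total defect = 2*pi*chi = 4*pi; visible defects sum to (37/12)*pi

Answer: defect(P1) = (11/12)*pi


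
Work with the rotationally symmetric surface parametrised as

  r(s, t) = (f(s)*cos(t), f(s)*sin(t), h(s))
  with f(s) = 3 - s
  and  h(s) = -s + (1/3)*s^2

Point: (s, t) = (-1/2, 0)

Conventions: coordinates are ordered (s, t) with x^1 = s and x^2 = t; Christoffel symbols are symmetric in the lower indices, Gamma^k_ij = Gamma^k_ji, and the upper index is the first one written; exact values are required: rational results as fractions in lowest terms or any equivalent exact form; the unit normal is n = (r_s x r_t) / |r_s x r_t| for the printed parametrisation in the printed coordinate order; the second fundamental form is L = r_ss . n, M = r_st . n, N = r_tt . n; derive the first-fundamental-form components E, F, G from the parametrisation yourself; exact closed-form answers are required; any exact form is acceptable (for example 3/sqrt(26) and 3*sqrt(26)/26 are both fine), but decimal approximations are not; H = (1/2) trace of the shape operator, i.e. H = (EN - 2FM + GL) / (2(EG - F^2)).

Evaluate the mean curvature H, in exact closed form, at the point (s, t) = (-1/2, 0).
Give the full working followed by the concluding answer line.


f = 7/2, f' = -1, f'' = 0, h' = -4/3, h'' = 2/3
E = 25/9, F = 0, G = 49/4; answer radicand W^2 = 25/9
unnormalised second-form numerators: l = -2/3, m = 0, n = -14/3; L = l/sqrt(25/9), and similarly M = m/sqrt(W^2), N = n/sqrt(W^2)
H = (E*n - 2*F*m + G*l) / (2*(EG - F^2)*sqrt(W^2)); E*n - 2*F*m + G*l = -1141/54, EG - F^2 = 1225/36, so H = (-163/525)/sqrt(25/9)

Answer: H = -163/875


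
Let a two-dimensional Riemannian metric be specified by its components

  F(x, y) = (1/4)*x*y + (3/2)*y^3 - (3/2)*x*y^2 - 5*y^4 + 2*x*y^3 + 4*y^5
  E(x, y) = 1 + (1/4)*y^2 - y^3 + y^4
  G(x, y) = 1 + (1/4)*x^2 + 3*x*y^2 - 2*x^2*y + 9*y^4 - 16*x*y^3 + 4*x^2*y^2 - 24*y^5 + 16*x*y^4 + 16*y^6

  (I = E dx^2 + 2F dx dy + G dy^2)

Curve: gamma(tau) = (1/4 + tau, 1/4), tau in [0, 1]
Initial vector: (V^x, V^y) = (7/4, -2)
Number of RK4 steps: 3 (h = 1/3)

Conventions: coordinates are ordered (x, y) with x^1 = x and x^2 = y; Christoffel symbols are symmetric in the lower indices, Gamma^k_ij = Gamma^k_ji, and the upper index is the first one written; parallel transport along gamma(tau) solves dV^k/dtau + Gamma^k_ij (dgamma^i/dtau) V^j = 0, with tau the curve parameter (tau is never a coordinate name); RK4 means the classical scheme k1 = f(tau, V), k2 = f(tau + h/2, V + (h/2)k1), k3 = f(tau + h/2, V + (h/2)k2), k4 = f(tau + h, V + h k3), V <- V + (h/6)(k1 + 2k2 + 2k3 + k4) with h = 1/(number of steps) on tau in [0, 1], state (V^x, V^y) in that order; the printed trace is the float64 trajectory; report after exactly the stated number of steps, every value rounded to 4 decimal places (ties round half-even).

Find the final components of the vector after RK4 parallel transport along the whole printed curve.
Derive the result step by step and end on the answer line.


gamma'(tau) = (1, 0); f(tau, V)^k = -Gamma^k_ij(gamma(tau)) gamma'^i(tau) V^j; h = 1/3; intermediate values shown to 6 dp
curve data and Christoffel symbols at the stage parameters:
  tau = 0.000000: gamma = (0.250000, 0.250000), gamma' = (1.000000, 0.000000); Gamma_xxx = 0.000000, Gamma_xxy = 0.000000, Gamma_xyy = 0.015326, Gamma_yxx = 0.000000, Gamma_yxy = 0.000000, Gamma_yyy = 0.030651
  tau = 0.166667: gamma = (0.416667, 0.250000), gamma' = (1.000000, 0.000000); Gamma_xxx = 0.000000, Gamma_xxy = 0.000000, Gamma_xyy = -0.005109, Gamma_yxx = 0.000000, Gamma_yxy = 0.000000, Gamma_yyy = -0.010217
  tau = 0.333333: gamma = (0.583333, 0.250000), gamma' = (1.000000, 0.000000); Gamma_xxx = 0.000000, Gamma_xxy = 0.000000, Gamma_xyy = -0.025543, Gamma_yxx = 0.000000, Gamma_yxy = 0.000000, Gamma_yyy = -0.051086
  tau = 0.500000: gamma = (0.750000, 0.250000), gamma' = (1.000000, 0.000000); Gamma_xxx = 0.000000, Gamma_xxy = 0.000000, Gamma_xyy = -0.045977, Gamma_yxx = 0.000000, Gamma_yxy = 0.000000, Gamma_yyy = -0.091954
  tau = 0.666667: gamma = (0.916667, 0.250000), gamma' = (1.000000, 0.000000); Gamma_xxx = 0.000000, Gamma_xxy = 0.000000, Gamma_xyy = -0.066411, Gamma_yxx = 0.000000, Gamma_yxy = 0.000000, Gamma_yyy = -0.132822
  tau = 0.833333: gamma = (1.083333, 0.250000), gamma' = (1.000000, 0.000000); Gamma_xxx = 0.000000, Gamma_xxy = 0.000000, Gamma_xyy = -0.086845, Gamma_yxx = 0.000000, Gamma_yxy = 0.000000, Gamma_yyy = -0.173691
  tau = 1.000000: gamma = (1.250000, 0.250000), gamma' = (1.000000, 0.000000); Gamma_xxx = 0.000000, Gamma_xxy = 0.000000, Gamma_xyy = -0.107280, Gamma_yxx = 0.000000, Gamma_yxy = 0.000000, Gamma_yyy = -0.214559
step 0: V^x = 1.7500, V^y = -2.0000
step 1: k1 = (0.000000, 0.000000), k2 = (0.000000, 0.000000), k3 = (0.000000, 0.000000), k4 = (0.000000, 0.000000); V <- V + (h/6)(k1 + 2k2 + 2k3 + k4): V^x = 1.7500, V^y = -2.0000
step 2: k1 = (0.000000, 0.000000), k2 = (0.000000, 0.000000), k3 = (0.000000, 0.000000), k4 = (0.000000, 0.000000); V <- V + (h/6)(k1 + 2k2 + 2k3 + k4): V^x = 1.7500, V^y = -2.0000
step 3: k1 = (0.000000, 0.000000), k2 = (0.000000, 0.000000), k3 = (0.000000, 0.000000), k4 = (0.000000, 0.000000); V <- V + (h/6)(k1 + 2k2 + 2k3 + k4): V^x = 1.7500, V^y = -2.0000

Answer: V^x = 1.7500, V^y = -2.0000


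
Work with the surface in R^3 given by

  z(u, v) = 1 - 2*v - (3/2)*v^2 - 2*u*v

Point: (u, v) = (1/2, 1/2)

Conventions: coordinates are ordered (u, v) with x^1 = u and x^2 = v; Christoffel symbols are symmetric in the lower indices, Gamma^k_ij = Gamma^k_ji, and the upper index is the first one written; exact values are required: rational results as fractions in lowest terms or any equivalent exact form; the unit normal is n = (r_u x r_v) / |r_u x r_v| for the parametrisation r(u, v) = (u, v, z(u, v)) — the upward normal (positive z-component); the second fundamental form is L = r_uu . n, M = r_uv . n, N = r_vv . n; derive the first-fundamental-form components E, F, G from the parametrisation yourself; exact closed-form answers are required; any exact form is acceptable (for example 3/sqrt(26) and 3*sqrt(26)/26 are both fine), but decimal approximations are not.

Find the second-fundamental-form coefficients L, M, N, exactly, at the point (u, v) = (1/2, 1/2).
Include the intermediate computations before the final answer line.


z_u = -1, z_v = -9/2, z_uu = 0, z_uv = -2, z_vv = -3
E = 2, F = 9/2, G = 85/4; answer radicand W^2 = 89/4
unnormalised second-form numerators: l = 0, m = -2, n = -3; L = l/sqrt(89/4), and similarly M = m/sqrt(W^2), N = n/sqrt(W^2)

Answer: L = 0, M = -4*sqrt(89)/89, N = -6*sqrt(89)/89


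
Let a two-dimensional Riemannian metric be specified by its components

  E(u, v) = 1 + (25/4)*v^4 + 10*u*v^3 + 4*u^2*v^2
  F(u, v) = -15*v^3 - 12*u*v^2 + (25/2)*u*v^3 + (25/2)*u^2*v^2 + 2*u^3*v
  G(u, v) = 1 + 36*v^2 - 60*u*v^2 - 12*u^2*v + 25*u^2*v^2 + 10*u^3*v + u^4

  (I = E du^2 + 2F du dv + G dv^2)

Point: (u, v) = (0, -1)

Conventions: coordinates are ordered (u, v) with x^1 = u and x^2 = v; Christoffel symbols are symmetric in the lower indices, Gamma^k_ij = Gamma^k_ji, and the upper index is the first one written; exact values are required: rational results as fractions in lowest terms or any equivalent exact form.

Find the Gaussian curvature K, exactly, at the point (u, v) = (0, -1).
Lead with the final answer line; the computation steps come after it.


Answer: K = -208/29929

E = 29/4, F = 15, G = 37, EG - F^2 = 173/4 at the point
E_u = -10, E_v = -25, F_u = -49/2, F_v = -45, G_u = -60, G_v = -72
E_vv = 75, F_uv = 123/2, G_uu = 74
By Brioschi, K is (det M1 - det M2) divided by (EG - F^2) squared.
M1 = [[-E_vv/2 + F_uv - G_uu/2, E_u/2, F_u - E_v/2], [F_v - G_u/2, E, F], [G_v/2, F, G]] = [[-13, -5, -12], [-15, 29/4, 15], [-36, 15, 37]]; det M1 = -4277/4
M2 = [[0, E_v/2, G_u/2], [E_v/2, E, F], [G_u/2, F, G]] = [[0, -25/2, -30], [-25/2, 29/4, 15], [-30, 15, 37]]; det M2 = -4225/4
det M1 - det M2 = -13; K = -13 / (173/4)^2 = -208/29929


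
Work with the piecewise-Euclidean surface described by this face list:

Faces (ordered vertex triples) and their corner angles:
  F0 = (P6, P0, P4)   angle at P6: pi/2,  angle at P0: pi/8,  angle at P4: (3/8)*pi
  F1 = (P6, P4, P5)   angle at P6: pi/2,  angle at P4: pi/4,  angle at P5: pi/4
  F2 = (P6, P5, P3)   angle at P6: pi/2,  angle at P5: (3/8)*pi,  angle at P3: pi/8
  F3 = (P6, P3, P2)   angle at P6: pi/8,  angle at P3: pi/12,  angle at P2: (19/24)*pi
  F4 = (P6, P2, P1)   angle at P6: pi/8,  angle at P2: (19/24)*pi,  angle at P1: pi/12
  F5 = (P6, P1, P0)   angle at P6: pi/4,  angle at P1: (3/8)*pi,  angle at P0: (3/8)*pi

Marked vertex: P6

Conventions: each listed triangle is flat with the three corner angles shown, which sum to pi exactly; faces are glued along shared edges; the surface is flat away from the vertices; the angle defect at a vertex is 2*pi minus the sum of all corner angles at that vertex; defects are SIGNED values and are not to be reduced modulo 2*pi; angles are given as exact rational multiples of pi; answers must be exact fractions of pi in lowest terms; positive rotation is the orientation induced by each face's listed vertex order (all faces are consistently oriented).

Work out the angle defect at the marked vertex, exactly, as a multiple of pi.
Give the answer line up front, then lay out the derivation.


Answer: defect(P6) = 0

Sum of corner angles at P6: 2*pi
defect = 2*pi - 2*pi


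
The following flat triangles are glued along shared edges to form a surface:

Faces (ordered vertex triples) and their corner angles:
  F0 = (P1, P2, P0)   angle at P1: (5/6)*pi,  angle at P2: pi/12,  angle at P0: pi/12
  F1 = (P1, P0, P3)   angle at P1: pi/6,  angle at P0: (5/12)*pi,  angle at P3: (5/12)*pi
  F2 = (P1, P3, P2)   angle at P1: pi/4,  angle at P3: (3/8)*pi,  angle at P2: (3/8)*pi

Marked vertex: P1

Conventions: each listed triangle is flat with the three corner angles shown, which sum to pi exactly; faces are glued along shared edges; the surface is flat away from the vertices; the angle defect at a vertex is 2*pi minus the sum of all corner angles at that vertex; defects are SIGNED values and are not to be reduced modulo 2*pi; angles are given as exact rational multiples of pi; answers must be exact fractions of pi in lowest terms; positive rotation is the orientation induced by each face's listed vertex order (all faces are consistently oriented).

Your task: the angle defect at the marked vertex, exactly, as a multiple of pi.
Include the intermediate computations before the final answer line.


Sum of corner angles at P1: (5/4)*pi
defect = 2*pi - (5/4)*pi

Answer: defect(P1) = (3/4)*pi


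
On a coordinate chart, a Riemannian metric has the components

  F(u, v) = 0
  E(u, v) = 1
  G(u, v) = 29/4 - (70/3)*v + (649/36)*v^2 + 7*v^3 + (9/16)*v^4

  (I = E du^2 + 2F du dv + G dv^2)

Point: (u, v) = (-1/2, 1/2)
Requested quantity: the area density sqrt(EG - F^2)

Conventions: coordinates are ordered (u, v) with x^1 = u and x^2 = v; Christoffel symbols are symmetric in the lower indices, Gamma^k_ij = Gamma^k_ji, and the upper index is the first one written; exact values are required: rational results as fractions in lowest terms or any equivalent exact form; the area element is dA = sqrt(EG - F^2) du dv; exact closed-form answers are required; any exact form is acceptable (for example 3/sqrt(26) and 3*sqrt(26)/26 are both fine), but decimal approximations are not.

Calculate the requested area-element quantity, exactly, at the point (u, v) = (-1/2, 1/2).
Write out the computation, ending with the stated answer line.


E = 1, F = 0, G = 2305/2304; EG - F^2 = 2305/2304

Answer: sqrt(EG - F^2) = sqrt(2305)/48


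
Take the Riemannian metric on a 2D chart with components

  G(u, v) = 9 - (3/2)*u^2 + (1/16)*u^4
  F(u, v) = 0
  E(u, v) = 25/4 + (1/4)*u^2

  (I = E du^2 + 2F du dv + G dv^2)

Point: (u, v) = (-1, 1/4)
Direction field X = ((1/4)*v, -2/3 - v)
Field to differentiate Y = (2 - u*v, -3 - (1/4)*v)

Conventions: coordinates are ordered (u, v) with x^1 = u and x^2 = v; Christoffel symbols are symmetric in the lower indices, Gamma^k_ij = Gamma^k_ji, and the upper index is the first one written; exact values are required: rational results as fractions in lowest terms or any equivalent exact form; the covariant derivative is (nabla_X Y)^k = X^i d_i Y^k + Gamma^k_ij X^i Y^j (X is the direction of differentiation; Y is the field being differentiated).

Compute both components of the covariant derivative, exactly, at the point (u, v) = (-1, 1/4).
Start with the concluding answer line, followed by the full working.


Answer: (nabla_X Y)^u = -5097/3328, (nabla_X Y)^v = -763/4224

E = 13/2, F = 0, G = 121/16 at the point
E_u = -1/2, E_v = 0, F_u = 0, F_v = 0, G_u = 11/4, G_v = 0
EG - F^2 = 1573/32;  g^inv = (32/1573) * [[121/16, 0], [0, 13/2]]
first-kind symbols [ij,l] = (1/2)(d_i g_jl + d_j g_il - d_l g_ij): [uu,u] = E_u/2 = -1/4, [uu,v] = F_u - E_v/2 = 0, [uv,u] = E_v/2 = 0, [uv,v] = G_u/2 = 11/8, [vv,u] = F_v - G_u/2 = -11/8, [vv,v] = G_v/2 = 0
Gamma^u_ij = (G*[ij,u] - F*[ij,v])/(EG - F^2), Gamma^v_ij = (E*[ij,v] - F*[ij,u])/(EG - F^2)
Gamma_uuu = -1/26, Gamma_uuv = 0, Gamma_uvv = -11/52, Gamma_vuu = 0, Gamma_vuv = 2/11, Gamma_vvv = 0
X = (1/16, -11/12), Y = (9/4, -49/16) at the point


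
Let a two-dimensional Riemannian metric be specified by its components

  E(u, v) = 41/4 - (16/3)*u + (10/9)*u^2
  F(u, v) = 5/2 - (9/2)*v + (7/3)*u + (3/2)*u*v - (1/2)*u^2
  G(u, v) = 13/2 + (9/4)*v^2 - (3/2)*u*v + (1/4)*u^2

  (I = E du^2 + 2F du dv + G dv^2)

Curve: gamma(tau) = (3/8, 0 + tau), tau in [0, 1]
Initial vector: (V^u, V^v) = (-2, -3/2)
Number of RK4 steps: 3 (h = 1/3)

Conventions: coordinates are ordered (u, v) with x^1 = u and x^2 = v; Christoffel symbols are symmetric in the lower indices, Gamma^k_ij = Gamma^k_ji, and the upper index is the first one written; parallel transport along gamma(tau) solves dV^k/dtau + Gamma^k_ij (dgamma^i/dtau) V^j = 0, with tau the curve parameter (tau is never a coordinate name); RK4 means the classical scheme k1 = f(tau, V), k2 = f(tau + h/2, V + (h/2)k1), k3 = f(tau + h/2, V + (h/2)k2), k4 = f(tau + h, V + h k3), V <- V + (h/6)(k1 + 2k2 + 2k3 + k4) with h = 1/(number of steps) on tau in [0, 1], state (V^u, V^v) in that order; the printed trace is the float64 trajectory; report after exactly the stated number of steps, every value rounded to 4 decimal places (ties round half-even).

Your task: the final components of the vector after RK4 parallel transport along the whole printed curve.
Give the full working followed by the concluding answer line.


gamma'(tau) = (0, 1); f(tau, V)^k = -Gamma^k_ij(gamma(tau)) gamma'^i(tau) V^j; h = 1/3; intermediate values shown to 6 dp
curve data and Christoffel symbols at the stage parameters:
  tau = 0.000000: gamma = (0.375000, 0.000000), gamma' = (0.000000, 1.000000); Gamma_uuu = -0.481102, Gamma_uuv = -0.007039, Gamma_uvv = -0.577423, Gamma_vuu = 0.542944, Gamma_vuv = 0.017905, Gamma_vvv = 0.248954
  tau = 0.166667: gamma = (0.375000, 0.166667), gamma' = (0.000000, 1.000000); Gamma_uuu = -0.429768, Gamma_uuv = 0.001737, Gamma_uvv = -0.538283, Gamma_vuu = 0.514544, Gamma_vuv = -0.005512, Gamma_vvv = 0.233607
  tau = 0.333333: gamma = (0.375000, 0.333333), gamma' = (0.000000, 1.000000); Gamma_uuu = -0.383398, Gamma_uuv = 0.006045, Gamma_uvv = -0.502619, Gamma_vuu = 0.488375, Gamma_vuv = -0.025508, Gamma_vvv = 0.222816
  tau = 0.500000: gamma = (0.375000, 0.500000), gamma' = (0.000000, 1.000000); Gamma_uuu = -0.341436, Gamma_uuv = 0.006768, Gamma_uvv = -0.469231, Gamma_vuu = 0.464243, Gamma_vuv = -0.042587, Gamma_vvv = 0.215746
  tau = 0.666667: gamma = (0.375000, 0.666667), gamma' = (0.000000, 1.000000); Gamma_uuu = -0.303393, Gamma_uuv = 0.004623, Gamma_uvv = -0.437192, Gamma_vuu = 0.441966, Gamma_vuv = -0.057176, Gamma_vvv = 0.211714
  tau = 0.833333: gamma = (0.375000, 0.833333), gamma' = (0.000000, 1.000000); Gamma_uuu = -0.268833, Gamma_uuv = 0.000194, Gamma_uvv = -0.405790, Gamma_vuu = 0.421375, Gamma_vuv = -0.069637, Gamma_vvv = 0.210156
  tau = 1.000000: gamma = (0.375000, 1.000000), gamma' = (0.000000, 1.000000); Gamma_uuu = -0.237372, Gamma_uuv = -0.006043, Gamma_uvv = -0.374480, Gamma_vuu = 0.402318, Gamma_vuv = -0.080275, Gamma_vvv = 0.210610
step 0: V^u = -2.0000, V^v = -1.5000
step 1: k1 = (-0.880213, 0.409241), k2 = (-0.766983, 0.322645), k3 = (-0.774784, 0.326120), k4 = (-0.685639, 0.252398); V <- V + (h/6)(k1 + 2k2 + 2k3 + k4): V^u = -2.2583, V^v = -1.3912
step 2: k1 = (-0.685570, 0.252367), k2 = (-0.616980, 0.190022), k3 = (-0.621933, 0.192750), k4 = (-0.568715, 0.139950); V <- V + (h/6)(k1 + 2k2 + 2k3 + k4): V^u = -2.4656, V^v = -1.3268
step 3: k1 = (-0.568682, 0.139932), k2 = (-0.528455, 0.095640), k3 = (-0.531451, 0.097659), k4 = (-0.500652, 0.060438); V <- V + (h/6)(k1 + 2k2 + 2k3 + k4): V^u = -2.6428, V^v = -1.2942

Answer: V^u = -2.6428, V^v = -1.2942
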